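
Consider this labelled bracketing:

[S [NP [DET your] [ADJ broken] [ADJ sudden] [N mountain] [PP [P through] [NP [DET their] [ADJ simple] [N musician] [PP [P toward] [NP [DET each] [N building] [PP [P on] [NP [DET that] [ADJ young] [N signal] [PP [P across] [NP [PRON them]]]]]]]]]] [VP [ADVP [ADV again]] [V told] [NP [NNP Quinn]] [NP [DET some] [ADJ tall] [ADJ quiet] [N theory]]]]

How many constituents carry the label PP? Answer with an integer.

The PP constituents are: [PP through their simple musician toward each building on that young signal across them]; [PP toward each building on that young signal across them]; [PP on that young signal across them]; [PP across them]. Total: 4.

4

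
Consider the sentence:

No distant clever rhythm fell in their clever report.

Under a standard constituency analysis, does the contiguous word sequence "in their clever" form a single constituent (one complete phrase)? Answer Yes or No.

The sequence begins inside the preposition "in" and ends inside the noun phrase "their clever report"; it crosses a phrase boundary, so no single node in the tree spans exactly those words.

No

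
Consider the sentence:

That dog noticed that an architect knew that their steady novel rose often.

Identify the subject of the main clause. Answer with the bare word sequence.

that dog

The subject of the main clause is the NP immediately before the verb "noticed": "that dog".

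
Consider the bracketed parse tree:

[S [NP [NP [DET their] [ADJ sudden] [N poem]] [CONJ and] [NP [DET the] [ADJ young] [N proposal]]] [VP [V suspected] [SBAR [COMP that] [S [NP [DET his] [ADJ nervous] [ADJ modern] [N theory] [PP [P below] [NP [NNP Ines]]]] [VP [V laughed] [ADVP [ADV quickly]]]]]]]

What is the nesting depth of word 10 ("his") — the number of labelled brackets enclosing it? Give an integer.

6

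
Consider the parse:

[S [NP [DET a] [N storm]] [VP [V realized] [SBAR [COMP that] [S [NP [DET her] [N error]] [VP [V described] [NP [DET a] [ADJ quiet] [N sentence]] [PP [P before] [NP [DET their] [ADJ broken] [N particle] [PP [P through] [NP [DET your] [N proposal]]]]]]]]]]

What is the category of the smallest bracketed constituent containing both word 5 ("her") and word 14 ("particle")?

S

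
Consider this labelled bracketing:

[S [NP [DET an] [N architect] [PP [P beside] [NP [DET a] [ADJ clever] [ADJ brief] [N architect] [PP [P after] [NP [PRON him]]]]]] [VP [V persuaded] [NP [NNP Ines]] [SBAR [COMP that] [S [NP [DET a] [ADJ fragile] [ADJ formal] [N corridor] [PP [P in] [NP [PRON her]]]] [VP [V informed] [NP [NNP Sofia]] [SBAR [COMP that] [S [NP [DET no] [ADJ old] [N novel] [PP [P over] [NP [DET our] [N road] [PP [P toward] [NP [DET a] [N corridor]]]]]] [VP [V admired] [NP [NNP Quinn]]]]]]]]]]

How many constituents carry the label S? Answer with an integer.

3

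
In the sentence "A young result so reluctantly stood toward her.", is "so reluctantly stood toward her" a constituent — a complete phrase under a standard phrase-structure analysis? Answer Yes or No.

Yes

These words form the whole verb phrase headed by "stood", so yes — one constituent.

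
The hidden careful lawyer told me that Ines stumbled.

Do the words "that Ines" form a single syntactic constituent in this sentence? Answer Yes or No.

"that" belongs to the complementizer "that" while "Ines" belongs to the clause "Ines stumbled"; a span that runs across that boundary is not a single phrase.

No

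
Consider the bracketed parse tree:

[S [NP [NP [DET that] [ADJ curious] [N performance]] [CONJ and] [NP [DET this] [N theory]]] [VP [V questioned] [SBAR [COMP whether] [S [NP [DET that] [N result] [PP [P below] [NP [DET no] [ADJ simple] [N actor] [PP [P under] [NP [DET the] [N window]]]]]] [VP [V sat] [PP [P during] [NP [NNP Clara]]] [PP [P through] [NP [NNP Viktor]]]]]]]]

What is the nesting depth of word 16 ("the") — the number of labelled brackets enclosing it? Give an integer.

10

Counting open brackets not yet closed at "the": [S [VP [SBAR [S [NP [PP [NP [PP [NP [DET = 10.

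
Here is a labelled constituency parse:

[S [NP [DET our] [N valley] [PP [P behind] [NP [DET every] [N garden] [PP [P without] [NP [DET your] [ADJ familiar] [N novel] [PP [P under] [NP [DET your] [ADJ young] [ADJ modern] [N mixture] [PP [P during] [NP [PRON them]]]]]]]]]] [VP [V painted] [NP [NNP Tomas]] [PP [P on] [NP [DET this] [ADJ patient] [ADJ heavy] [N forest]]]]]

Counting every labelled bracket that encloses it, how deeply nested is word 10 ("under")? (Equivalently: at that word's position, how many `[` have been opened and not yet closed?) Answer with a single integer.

8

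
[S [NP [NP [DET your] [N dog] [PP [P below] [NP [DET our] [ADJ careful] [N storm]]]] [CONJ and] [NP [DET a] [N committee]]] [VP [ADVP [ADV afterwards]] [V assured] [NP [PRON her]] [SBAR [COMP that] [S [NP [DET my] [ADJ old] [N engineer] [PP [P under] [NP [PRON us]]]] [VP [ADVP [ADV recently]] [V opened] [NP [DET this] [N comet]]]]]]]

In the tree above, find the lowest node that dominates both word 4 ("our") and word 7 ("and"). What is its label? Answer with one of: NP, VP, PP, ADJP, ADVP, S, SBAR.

The smallest bracket enclosing both words is [NP your dog below our careful storm and a committee], so the label is NP.

NP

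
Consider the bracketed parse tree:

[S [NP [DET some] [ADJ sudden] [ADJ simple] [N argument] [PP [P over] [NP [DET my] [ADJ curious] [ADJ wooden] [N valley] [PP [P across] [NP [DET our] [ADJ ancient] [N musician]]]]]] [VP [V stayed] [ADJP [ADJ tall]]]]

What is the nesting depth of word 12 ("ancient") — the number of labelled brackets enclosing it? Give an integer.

Path from the root down to the word: S → NP → PP → NP → PP → NP → ADJ. That is 7 enclosing brackets.

7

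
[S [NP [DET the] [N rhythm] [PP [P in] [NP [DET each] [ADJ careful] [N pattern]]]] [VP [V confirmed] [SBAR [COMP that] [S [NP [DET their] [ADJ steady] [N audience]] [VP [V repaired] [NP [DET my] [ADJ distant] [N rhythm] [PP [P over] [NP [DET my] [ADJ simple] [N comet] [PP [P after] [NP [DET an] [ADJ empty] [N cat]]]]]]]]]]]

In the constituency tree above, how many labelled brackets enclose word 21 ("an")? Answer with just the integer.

11

Counting open brackets not yet closed at "an": [S [VP [SBAR [S [VP [NP [PP [NP [PP [NP [DET = 11.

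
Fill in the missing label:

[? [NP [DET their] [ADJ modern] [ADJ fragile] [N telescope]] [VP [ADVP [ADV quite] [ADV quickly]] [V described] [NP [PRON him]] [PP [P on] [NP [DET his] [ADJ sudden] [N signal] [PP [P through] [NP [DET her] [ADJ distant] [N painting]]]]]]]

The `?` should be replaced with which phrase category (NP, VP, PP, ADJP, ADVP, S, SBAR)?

A constituent whose immediate children are NP, VP is a clause: S.

S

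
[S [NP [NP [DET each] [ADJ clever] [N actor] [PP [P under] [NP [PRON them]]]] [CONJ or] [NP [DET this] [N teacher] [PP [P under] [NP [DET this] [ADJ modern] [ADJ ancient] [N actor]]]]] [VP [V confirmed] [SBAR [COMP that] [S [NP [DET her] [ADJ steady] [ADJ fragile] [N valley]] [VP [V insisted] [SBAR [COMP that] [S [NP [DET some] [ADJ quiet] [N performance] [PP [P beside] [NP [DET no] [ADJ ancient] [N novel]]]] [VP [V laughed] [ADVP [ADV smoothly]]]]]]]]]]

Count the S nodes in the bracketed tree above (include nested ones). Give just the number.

3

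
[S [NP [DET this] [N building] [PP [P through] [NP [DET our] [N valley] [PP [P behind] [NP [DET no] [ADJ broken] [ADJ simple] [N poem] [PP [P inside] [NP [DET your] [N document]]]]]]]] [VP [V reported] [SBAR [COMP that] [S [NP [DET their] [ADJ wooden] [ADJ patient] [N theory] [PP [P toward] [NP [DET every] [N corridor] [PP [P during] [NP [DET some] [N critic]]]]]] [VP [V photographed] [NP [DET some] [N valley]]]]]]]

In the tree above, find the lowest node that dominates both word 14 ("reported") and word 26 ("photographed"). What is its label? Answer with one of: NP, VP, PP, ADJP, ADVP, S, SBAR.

VP

The smallest bracket enclosing both words is [VP reported that their wooden patient theory toward every corridor during some critic photographed some valley], so the label is VP.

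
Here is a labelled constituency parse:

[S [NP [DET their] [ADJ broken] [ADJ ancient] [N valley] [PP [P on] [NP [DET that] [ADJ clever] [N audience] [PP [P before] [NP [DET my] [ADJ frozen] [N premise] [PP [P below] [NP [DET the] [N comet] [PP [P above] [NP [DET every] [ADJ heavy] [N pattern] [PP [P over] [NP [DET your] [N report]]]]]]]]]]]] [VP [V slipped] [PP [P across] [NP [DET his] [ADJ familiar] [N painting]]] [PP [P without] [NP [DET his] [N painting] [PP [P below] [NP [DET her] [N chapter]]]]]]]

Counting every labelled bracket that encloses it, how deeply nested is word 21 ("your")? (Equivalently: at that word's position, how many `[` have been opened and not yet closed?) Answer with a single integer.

13

The word sits inside DET, which is inside NP, inside PP, inside NP, inside PP, inside NP, inside PP, inside NP, inside PP, inside NP, inside PP, inside NP, inside S — 13 brackets in all.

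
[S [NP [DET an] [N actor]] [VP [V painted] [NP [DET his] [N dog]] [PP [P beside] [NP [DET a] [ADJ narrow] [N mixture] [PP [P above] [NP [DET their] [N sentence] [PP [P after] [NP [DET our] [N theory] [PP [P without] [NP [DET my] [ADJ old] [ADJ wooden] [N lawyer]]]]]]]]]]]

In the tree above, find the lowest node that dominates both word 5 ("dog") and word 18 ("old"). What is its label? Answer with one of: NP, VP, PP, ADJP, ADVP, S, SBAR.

Both words fall inside [VP painted his dog beside a narrow mixture above their sentence after our theory without my old wooden lawyer] (words 3–20), and no smaller constituent contains them both. Label: VP.

VP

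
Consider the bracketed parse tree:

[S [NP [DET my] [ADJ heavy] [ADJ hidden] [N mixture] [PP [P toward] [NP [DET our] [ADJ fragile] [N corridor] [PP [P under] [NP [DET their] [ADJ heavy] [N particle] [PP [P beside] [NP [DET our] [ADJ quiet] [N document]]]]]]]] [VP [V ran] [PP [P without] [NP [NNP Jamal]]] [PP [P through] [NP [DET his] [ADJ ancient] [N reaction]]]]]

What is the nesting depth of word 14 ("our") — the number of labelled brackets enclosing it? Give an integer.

9

Counting open brackets not yet closed at "our": [S [NP [PP [NP [PP [NP [PP [NP [DET = 9.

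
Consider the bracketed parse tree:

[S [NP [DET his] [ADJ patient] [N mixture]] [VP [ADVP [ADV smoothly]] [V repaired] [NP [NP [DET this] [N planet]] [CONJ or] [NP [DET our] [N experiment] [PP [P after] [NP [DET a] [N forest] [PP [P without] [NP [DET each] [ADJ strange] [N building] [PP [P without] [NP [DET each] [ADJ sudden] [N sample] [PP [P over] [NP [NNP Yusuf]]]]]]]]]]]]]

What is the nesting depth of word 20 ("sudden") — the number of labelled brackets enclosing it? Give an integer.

Counting open brackets not yet closed at "sudden": [S [VP [NP [NP [PP [NP [PP [NP [PP [NP [ADJ = 11.

11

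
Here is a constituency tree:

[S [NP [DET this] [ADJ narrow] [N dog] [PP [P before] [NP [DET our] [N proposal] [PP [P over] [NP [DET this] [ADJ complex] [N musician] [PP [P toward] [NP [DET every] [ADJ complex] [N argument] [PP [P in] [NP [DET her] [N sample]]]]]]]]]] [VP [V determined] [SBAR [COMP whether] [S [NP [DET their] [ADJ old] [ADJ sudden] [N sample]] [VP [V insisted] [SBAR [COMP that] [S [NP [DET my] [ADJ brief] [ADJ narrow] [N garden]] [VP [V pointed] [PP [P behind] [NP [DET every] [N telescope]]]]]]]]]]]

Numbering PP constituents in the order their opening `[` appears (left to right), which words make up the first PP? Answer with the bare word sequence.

before our proposal over this complex musician toward every complex argument in her sample

The PP opening brackets appear, in order, over: "before our proposal over this complex musician toward every complex argument in her sample"; "over this complex musician toward every complex argument in her sample"; "toward every complex argument in her sample"; "in her sample"; "behind every telescope". The first one spans "before our proposal over this complex musician toward every complex argument in her sample".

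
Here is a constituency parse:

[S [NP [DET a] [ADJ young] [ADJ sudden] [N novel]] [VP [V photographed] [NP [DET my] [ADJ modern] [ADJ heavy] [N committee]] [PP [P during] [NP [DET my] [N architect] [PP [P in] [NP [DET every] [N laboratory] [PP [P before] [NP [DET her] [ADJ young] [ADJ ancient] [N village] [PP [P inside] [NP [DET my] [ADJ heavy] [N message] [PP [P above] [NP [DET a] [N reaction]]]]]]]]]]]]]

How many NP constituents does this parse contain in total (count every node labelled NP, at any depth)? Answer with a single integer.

7

Listing each NP by its span: [NP a young sudden novel]; [NP my modern heavy committee]; [NP my architect in every laboratory before her young ancient village inside my heavy message above a reaction]; [NP every laboratory before her young ancient village inside my heavy message above a reaction]; [NP her young ancient village inside my heavy message above a reaction]; [NP my heavy message above a reaction] … — that makes 7.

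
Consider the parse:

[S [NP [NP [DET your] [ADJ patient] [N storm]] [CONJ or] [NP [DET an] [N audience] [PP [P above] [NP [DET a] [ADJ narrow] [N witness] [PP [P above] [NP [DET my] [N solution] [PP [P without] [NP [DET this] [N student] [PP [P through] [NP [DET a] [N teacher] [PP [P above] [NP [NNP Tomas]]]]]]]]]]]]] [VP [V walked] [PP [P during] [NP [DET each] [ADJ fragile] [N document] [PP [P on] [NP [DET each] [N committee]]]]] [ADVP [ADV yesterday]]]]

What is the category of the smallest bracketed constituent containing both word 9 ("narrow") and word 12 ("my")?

NP

Word 9 lies under S → NP → NP → PP → NP → ADJ; word 12 lies under S → NP → NP → PP → NP → PP → NP → DET. The lowest shared node is the NP.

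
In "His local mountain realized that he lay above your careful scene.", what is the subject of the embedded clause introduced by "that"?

"he" is the NP that combines with the VP headed by "lay" to form the embedded clause introduced by "that" — the subject.

he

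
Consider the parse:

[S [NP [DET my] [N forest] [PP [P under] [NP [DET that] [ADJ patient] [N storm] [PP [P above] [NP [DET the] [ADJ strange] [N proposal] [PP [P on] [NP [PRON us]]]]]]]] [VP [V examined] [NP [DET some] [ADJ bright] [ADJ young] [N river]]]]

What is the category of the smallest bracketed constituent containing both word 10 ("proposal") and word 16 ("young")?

S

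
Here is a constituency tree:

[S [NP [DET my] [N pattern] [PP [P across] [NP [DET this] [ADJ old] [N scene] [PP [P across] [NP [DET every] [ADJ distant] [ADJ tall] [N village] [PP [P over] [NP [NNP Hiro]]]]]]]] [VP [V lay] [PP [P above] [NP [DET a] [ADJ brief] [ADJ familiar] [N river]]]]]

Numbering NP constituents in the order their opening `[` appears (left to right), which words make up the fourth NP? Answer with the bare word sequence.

The NP opening brackets appear, in order, over: "my pattern across this old scene across every distant tall village over Hiro"; "this old scene across every distant tall village over Hiro"; "every distant tall village over Hiro"; "Hiro"; "a brief familiar river". The fourth one spans "Hiro".

Hiro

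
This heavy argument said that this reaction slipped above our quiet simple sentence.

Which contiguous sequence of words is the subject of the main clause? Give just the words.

this heavy argument

In the main clause the verb is "said"; the NP preceding it, "this heavy argument", is the subject.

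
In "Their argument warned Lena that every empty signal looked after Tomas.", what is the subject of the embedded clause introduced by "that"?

"every empty signal" is the NP that combines with the VP headed by "looked" to form the embedded clause introduced by "that" — the subject.

every empty signal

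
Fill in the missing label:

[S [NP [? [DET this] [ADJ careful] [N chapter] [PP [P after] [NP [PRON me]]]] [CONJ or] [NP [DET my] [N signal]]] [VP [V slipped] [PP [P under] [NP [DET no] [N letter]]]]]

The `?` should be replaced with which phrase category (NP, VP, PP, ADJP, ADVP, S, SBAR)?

The `?` node immediately contains: DET 'this', ADJ 'careful', N 'chapter', PP. That is the internal structure of a noun phrase, so the label is NP.

NP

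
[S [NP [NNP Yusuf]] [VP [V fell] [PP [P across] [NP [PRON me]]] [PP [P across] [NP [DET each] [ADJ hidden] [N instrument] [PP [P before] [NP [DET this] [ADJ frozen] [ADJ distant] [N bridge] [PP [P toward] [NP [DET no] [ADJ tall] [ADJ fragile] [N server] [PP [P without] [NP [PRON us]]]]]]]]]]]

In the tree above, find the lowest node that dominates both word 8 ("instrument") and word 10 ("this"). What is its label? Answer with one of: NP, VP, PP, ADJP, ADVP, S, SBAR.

Both words fall inside [NP each hidden instrument before this frozen distant bridge toward no tall fragile server without us] (words 6–20), and no smaller constituent contains them both. Label: NP.

NP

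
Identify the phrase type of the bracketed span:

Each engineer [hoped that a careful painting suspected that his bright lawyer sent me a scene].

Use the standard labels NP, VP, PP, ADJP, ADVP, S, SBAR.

The span is built around the verb "hoped" — a verb phrase (VP).

VP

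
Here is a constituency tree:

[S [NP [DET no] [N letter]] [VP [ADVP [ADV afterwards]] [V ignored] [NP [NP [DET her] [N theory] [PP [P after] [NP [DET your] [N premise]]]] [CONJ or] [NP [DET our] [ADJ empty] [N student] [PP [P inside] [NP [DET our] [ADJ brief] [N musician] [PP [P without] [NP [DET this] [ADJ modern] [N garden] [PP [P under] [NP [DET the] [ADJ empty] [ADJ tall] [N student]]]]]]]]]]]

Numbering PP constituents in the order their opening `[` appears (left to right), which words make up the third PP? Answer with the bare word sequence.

Opening `[PP` markers occur at word positions 7, 14, 18, 22; the third of these opens the constituent [PP without this modern garden under the empty tall student].

without this modern garden under the empty tall student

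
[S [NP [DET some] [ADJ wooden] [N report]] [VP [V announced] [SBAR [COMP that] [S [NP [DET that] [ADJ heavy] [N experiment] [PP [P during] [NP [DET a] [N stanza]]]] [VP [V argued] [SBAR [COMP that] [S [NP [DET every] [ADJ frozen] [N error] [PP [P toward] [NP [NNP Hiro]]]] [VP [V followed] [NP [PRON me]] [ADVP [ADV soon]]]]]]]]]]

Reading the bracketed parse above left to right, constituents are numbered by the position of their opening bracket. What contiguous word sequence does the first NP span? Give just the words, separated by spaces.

The NP opening brackets appear, in order, over: "some wooden report"; "that heavy experiment during a stanza"; "a stanza"; "every frozen error toward Hiro"; "Hiro"; "me". The first one spans "some wooden report".

some wooden report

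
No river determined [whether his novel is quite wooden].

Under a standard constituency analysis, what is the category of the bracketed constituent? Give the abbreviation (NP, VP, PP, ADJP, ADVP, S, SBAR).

SBAR

The bracketed span "whether his novel is quite wooden" is headed by "whether", making it a subordinate clause (SBAR).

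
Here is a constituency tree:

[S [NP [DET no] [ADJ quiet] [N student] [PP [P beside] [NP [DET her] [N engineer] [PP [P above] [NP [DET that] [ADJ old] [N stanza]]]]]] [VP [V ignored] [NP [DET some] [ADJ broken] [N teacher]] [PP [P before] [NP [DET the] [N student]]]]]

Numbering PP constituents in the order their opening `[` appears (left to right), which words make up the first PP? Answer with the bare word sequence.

beside her engineer above that old stanza

In left-to-right order the PP constituents are "beside her engineer above that old stanza"; "above that old stanza"; "before the student". Number 1 is "beside her engineer above that old stanza".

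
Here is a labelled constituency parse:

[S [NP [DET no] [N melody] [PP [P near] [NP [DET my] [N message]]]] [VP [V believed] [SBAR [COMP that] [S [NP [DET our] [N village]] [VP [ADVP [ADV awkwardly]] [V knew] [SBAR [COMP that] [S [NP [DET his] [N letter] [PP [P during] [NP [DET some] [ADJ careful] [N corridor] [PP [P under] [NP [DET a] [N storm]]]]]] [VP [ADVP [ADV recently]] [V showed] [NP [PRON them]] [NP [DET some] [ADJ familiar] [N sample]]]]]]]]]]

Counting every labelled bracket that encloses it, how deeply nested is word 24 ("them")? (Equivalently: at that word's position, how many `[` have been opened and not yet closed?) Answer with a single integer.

10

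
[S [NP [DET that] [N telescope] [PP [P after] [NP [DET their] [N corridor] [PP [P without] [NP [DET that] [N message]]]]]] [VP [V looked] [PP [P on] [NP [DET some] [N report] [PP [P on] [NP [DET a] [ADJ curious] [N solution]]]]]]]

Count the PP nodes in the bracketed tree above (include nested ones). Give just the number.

4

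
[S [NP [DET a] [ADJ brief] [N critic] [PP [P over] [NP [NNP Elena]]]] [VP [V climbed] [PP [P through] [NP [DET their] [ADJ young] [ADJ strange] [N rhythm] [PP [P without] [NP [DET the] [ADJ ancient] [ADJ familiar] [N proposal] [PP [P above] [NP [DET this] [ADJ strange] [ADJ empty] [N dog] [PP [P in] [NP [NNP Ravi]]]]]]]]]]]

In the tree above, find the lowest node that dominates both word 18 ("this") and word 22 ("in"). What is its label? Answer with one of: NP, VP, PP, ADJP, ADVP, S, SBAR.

Word 18 lies under S → VP → PP → NP → PP → NP → PP → NP → DET; word 22 lies under S → VP → PP → NP → PP → NP → PP → NP → PP → P. The lowest shared node is the NP.

NP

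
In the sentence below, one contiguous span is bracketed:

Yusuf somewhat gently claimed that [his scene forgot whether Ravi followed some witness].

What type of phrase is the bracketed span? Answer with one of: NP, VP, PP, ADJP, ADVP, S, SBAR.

"forgot" is the head of the bracketed span, so the span is a clause: S.

S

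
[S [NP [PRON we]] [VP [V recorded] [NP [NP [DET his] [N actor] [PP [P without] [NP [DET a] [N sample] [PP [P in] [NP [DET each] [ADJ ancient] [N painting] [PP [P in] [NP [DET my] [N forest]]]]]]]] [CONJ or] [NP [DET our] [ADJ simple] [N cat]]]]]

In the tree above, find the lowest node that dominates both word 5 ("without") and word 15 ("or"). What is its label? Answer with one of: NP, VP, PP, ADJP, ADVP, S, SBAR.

NP

Both words fall inside [NP his actor without a sample in each ancient painting in my forest or our simple cat] (words 3–18), and no smaller constituent contains them both. Label: NP.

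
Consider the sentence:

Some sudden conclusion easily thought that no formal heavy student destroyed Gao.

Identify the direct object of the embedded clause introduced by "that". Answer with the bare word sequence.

Gao

Within the embedded clause introduced by "that", the direct object of "destroyed" is "Gao".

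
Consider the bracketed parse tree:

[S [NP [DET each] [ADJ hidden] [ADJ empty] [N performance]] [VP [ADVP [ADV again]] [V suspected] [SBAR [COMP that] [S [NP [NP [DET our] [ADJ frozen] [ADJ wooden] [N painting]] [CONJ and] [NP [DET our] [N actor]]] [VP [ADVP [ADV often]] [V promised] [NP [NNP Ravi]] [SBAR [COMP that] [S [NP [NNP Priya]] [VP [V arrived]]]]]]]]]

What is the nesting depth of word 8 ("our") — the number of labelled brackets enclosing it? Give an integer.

Counting open brackets not yet closed at "our": [S [VP [SBAR [S [NP [NP [DET = 7.

7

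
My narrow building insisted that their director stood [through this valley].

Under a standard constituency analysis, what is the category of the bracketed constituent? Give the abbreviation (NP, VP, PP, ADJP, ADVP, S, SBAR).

The bracketed span "through this valley" is headed by "through", making it a prepositional phrase (PP).

PP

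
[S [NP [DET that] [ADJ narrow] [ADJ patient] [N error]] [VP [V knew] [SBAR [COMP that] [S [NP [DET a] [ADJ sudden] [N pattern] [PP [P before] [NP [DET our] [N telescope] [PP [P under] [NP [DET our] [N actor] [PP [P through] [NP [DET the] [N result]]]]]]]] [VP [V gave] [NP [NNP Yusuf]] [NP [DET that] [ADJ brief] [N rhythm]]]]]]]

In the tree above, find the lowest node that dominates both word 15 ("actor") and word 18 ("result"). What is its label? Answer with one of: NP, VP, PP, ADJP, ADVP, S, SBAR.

The smallest bracket enclosing both words is [NP our actor through the result], so the label is NP.

NP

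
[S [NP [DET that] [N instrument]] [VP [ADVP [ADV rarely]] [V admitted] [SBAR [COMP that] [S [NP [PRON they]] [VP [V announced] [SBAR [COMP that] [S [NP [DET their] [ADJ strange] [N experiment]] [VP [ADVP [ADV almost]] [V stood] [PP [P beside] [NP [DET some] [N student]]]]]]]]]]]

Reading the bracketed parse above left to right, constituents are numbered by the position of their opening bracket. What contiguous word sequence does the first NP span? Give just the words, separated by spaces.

that instrument

Opening `[NP` markers occur at word positions 1, 6, 9, 15; the first of these opens the constituent [NP that instrument].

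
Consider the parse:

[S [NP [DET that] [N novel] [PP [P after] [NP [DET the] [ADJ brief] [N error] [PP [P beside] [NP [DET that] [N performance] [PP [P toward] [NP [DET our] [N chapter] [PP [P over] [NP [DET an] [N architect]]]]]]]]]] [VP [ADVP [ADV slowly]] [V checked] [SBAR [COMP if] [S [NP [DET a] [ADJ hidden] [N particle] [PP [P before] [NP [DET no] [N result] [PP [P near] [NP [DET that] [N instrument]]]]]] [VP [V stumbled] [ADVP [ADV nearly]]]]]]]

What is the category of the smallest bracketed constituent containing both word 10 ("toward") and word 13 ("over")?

PP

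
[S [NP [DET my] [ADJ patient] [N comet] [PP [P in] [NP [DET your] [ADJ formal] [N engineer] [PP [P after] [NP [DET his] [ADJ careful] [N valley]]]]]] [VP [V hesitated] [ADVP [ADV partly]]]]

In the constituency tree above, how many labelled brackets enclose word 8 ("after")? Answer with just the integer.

6

Counting open brackets not yet closed at "after": [S [NP [PP [NP [PP [P = 6.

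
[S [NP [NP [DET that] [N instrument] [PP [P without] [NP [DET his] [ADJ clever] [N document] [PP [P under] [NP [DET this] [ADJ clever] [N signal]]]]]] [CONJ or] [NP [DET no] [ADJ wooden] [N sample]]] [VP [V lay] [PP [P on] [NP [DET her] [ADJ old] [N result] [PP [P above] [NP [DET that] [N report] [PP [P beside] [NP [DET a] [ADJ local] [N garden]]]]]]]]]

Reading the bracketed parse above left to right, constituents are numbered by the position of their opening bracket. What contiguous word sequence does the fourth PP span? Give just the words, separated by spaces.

above that report beside a local garden

Opening `[PP` markers occur at word positions 3, 7, 16, 20, 23; the fourth of these opens the constituent [PP above that report beside a local garden].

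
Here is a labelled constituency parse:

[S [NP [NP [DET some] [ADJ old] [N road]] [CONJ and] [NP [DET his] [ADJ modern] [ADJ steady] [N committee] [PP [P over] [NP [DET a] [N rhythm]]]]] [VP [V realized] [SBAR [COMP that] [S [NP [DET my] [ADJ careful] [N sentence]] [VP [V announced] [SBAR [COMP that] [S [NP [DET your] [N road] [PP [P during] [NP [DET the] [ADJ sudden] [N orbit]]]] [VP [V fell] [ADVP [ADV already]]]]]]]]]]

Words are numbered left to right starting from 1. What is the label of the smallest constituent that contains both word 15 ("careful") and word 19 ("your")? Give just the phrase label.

Both words fall inside [S my careful sentence announced that your road during the sudden orbit fell already] (words 14–26), and no smaller constituent contains them both. Label: S.

S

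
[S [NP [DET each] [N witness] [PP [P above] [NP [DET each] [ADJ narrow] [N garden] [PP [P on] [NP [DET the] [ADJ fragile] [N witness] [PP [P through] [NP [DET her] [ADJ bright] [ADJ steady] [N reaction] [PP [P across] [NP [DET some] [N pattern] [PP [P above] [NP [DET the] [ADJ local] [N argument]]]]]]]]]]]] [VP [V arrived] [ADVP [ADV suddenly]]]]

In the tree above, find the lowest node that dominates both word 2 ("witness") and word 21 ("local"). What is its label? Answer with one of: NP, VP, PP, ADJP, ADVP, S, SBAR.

Word 2 lies under S → NP → N; word 21 lies under S → NP → PP → NP → PP → NP → PP → NP → PP → NP → PP → NP → ADJ. The lowest shared node is the NP.

NP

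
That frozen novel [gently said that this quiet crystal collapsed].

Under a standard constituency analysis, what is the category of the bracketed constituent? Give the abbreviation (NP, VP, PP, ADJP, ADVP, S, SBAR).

VP

The span is built around the verb "said" — a verb phrase (VP).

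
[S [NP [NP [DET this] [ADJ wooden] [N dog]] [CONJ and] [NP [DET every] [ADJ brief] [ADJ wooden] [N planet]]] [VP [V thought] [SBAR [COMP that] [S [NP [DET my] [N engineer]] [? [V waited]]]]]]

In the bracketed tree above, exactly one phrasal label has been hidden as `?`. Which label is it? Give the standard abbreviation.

The `?` node immediately contains: V 'waited'. That is the internal structure of a verb phrase, so the label is VP.

VP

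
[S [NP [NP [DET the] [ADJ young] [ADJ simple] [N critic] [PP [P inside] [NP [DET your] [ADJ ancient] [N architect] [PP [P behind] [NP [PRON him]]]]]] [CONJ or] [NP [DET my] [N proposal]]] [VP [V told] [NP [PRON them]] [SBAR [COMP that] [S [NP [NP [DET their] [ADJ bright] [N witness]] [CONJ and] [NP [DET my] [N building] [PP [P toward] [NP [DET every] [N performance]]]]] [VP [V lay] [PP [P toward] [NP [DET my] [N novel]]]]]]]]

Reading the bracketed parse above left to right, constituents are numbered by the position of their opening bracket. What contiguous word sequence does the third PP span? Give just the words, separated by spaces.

toward every performance

The PP opening brackets appear, in order, over: "inside your ancient architect behind him"; "behind him"; "toward every performance"; "toward my novel". The third one spans "toward every performance".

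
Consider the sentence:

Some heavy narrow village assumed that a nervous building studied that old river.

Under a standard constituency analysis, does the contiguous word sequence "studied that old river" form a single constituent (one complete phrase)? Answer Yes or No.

"studied that old river" is exactly the verb phrase [VP studied that old river], a complete constituent.

Yes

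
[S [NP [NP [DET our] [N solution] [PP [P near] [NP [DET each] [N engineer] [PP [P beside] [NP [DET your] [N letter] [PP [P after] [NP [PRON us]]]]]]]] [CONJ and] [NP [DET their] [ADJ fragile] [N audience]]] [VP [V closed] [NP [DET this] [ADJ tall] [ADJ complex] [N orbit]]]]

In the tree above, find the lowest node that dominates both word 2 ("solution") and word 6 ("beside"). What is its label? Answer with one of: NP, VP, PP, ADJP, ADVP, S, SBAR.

Both words fall inside [NP our solution near each engineer beside your letter after us] (words 1–10), and no smaller constituent contains them both. Label: NP.

NP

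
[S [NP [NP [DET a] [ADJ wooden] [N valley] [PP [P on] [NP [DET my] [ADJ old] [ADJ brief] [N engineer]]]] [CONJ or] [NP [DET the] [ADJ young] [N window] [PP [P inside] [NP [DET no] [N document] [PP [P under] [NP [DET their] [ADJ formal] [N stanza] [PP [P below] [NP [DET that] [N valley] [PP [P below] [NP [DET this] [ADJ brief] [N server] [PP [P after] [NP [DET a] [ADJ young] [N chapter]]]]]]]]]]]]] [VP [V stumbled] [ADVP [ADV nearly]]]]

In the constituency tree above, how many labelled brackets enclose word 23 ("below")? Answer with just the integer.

11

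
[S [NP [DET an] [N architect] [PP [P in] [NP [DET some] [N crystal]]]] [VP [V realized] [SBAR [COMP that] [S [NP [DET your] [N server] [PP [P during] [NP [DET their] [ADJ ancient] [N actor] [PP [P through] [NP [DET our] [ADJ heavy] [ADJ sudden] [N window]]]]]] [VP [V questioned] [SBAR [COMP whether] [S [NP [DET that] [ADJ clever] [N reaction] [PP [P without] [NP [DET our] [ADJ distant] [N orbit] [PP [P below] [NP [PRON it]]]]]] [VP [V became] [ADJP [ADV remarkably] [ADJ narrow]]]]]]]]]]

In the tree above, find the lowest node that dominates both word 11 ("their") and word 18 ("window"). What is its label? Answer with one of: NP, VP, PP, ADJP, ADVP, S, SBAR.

NP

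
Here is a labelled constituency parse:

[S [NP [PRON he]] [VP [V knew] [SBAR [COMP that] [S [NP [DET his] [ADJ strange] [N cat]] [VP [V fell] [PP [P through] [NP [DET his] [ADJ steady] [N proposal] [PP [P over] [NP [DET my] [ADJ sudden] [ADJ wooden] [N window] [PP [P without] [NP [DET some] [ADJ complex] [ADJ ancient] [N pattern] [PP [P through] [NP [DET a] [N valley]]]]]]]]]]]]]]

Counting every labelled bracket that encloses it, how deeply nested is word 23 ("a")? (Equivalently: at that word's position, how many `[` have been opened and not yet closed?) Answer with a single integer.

14

Counting open brackets not yet closed at "a": [S [VP [SBAR [S [VP [PP [NP [PP [NP [PP [NP [PP [NP [DET = 14.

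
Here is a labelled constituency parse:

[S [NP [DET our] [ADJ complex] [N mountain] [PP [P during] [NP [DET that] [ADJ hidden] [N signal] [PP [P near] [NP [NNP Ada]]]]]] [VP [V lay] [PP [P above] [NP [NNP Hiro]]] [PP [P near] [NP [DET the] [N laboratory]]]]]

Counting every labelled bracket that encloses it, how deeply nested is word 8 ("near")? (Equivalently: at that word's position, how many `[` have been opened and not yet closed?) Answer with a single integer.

6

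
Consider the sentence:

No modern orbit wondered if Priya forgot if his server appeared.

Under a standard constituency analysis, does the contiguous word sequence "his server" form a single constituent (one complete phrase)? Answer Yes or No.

Yes

The sequence corresponds to a single NP node — the noun phrase "his server".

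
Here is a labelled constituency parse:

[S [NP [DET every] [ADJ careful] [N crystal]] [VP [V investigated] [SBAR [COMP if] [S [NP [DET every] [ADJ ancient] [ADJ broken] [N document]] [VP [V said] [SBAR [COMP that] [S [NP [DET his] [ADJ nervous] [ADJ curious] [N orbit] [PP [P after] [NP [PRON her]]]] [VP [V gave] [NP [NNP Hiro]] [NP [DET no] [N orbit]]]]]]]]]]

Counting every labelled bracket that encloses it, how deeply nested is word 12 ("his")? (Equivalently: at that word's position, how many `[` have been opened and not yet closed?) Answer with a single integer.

The word sits inside DET, which is inside NP, inside S, inside SBAR, inside VP, inside S, inside SBAR, inside VP, inside S — 9 brackets in all.

9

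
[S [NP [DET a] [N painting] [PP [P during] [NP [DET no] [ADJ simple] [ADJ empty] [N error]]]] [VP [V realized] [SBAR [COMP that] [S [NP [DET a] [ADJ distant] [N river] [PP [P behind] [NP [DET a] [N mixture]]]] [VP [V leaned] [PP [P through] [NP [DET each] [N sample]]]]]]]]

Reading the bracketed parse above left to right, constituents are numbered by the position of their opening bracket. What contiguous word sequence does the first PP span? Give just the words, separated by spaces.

during no simple empty error

Opening `[PP` markers occur at word positions 3, 13, 17; the first of these opens the constituent [PP during no simple empty error].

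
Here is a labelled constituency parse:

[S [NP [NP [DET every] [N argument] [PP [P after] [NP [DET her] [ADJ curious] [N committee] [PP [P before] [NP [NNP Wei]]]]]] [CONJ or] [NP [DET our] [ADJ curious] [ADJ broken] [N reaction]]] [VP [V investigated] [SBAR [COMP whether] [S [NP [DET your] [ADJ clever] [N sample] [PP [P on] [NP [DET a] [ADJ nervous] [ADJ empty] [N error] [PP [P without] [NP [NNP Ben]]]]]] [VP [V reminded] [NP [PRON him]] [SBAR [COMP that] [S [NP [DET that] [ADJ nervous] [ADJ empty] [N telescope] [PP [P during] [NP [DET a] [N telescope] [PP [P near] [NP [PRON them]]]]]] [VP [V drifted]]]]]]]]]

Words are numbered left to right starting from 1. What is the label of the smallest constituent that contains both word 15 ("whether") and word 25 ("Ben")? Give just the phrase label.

SBAR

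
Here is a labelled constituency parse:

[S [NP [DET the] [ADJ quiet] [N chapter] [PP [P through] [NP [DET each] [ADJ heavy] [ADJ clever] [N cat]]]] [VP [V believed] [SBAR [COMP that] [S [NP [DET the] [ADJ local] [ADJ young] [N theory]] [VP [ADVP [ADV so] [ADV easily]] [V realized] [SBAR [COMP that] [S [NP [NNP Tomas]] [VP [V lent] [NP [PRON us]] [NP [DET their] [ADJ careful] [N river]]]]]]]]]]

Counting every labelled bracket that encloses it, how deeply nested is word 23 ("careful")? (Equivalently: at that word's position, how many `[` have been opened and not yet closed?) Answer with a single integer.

Counting open brackets not yet closed at "careful": [S [VP [SBAR [S [VP [SBAR [S [VP [NP [ADJ = 10.

10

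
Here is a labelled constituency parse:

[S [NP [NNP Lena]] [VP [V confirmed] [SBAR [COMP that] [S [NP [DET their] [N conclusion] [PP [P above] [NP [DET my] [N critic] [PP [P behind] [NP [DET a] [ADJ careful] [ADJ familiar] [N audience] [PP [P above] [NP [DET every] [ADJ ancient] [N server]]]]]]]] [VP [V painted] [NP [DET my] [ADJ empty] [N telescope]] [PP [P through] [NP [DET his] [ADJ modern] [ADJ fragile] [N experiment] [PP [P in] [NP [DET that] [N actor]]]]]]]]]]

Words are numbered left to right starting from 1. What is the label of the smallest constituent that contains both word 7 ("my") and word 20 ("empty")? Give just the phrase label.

S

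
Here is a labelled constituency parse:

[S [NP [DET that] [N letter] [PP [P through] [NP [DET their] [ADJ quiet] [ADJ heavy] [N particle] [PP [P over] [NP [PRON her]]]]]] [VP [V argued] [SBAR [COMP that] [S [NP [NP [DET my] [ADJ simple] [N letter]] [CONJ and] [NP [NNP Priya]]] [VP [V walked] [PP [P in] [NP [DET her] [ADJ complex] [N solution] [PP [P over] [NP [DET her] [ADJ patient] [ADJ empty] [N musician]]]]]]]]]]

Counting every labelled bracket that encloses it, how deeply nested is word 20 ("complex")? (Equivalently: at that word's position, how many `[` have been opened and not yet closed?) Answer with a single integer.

8

The word sits inside ADJ, which is inside NP, inside PP, inside VP, inside S, inside SBAR, inside VP, inside S — 8 brackets in all.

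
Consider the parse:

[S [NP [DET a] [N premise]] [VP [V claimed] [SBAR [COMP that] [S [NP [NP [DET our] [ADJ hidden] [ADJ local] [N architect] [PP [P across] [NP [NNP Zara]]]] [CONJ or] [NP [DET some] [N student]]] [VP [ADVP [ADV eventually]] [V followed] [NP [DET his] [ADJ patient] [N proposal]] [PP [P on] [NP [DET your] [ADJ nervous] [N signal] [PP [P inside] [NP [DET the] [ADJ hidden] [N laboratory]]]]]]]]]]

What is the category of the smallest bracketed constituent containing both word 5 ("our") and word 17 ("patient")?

The smallest bracket enclosing both words is [S our hidden local architect across Zara or some student eventually followed his patient proposal on your nervous signal inside the hidden laboratory], so the label is S.

S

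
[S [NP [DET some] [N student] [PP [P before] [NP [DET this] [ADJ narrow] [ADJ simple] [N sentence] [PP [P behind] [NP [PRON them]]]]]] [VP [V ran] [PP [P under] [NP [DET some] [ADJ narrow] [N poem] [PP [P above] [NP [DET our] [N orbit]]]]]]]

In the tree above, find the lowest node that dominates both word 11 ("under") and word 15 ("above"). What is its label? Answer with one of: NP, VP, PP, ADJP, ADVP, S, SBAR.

PP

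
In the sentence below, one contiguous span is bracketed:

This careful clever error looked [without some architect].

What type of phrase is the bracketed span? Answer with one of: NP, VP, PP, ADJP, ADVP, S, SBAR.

PP

The bracketed span "without some architect" is headed by "without", making it a prepositional phrase (PP).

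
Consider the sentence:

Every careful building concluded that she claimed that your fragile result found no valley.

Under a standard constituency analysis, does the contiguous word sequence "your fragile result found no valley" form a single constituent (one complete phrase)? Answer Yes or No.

Yes

These words form the whole clause headed by "found", so yes — one constituent.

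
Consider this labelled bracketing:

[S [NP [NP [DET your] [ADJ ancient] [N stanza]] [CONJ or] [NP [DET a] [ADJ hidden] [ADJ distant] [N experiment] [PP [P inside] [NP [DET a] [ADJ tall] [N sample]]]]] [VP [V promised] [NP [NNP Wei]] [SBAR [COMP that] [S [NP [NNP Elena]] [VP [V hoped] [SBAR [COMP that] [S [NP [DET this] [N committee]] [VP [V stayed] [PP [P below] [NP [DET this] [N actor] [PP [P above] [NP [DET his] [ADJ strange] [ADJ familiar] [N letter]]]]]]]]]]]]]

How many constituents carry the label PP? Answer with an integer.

Scanning left to right, an opening `[PP` appears at word positions 9, 22, 25 — 3 in total.

3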